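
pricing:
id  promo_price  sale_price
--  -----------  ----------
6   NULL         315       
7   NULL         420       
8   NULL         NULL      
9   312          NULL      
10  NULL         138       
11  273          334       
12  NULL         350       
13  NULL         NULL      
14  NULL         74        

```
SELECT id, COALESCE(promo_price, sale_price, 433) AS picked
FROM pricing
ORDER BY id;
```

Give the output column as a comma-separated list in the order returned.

id=6: promo_price=NULL, sale_price=315 → 315
id=7: promo_price=NULL, sale_price=420 → 420
id=8: promo_price=NULL, sale_price=NULL, → literal 433 → 433
id=9: promo_price=312 → 312
id=10: promo_price=NULL, sale_price=138 → 138
id=11: promo_price=273 → 273
id=12: promo_price=NULL, sale_price=350 → 350
id=13: promo_price=NULL, sale_price=NULL, → literal 433 → 433
id=14: promo_price=NULL, sale_price=74 → 74

315, 420, 433, 312, 138, 273, 350, 433, 74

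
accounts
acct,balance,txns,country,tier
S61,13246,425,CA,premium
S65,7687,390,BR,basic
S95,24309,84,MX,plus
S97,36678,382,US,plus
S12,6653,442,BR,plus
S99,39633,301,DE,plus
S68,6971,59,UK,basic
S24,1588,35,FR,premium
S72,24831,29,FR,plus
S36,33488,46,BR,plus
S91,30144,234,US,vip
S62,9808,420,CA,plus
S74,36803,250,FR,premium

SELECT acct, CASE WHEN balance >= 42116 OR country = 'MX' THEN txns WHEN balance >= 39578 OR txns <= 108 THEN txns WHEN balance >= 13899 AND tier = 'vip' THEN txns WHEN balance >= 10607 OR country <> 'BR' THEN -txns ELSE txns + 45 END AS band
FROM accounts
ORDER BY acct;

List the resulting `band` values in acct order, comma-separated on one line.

487, 35, 46, -425, -420, 435, 59, 29, -250, 234, 84, -382, 301

acct=S12: ELSE → 487
acct=S24: balance >= 39578 OR txns <= 108 → 35
acct=S36: balance >= 39578 OR txns <= 108 → 46
acct=S61: balance >= 10607 OR country <> 'BR' → -425
acct=S62: balance >= 10607 OR country <> 'BR' → -420
acct=S65: ELSE → 435
acct=S68: balance >= 39578 OR txns <= 108 → 59
acct=S72: balance >= 39578 OR txns <= 108 → 29
acct=S74: balance >= 10607 OR country <> 'BR' → -250
acct=S91: balance >= 13899 AND tier = 'vip' → 234
acct=S95: balance >= 42116 OR country = 'MX' → 84
acct=S97: balance >= 10607 OR country <> 'BR' → -382
acct=S99: balance >= 39578 OR txns <= 108 → 301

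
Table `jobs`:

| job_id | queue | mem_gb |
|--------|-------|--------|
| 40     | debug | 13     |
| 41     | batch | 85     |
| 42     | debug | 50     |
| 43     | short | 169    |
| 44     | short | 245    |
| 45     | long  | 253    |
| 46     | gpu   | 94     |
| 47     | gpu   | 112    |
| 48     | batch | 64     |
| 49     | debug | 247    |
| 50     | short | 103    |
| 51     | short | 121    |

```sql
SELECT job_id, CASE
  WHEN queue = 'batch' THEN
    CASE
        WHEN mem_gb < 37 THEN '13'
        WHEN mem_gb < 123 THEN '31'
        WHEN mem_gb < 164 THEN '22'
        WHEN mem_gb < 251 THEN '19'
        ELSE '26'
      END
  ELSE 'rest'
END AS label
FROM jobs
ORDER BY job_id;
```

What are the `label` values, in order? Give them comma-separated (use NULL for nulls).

job_id=40: queue='debug' → outer ELSE → rest
job_id=41: queue='batch' → inner[mem_gb < 123] → 31
job_id=42: queue='debug' → outer ELSE → rest
job_id=43: queue='short' → outer ELSE → rest
job_id=44: queue='short' → outer ELSE → rest
job_id=45: queue='long' → outer ELSE → rest
job_id=46: queue='gpu' → outer ELSE → rest
job_id=47: queue='gpu' → outer ELSE → rest
job_id=48: queue='batch' → inner[mem_gb < 123] → 31
job_id=49: queue='debug' → outer ELSE → rest
job_id=50: queue='short' → outer ELSE → rest
job_id=51: queue='short' → outer ELSE → rest

rest, 31, rest, rest, rest, rest, rest, rest, 31, rest, rest, rest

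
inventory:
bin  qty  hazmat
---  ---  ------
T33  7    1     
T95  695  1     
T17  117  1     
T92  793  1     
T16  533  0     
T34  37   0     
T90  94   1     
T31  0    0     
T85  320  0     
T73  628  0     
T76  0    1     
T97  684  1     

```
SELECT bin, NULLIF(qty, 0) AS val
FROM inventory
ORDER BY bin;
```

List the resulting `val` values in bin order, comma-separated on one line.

bin=T16: qty=533 vs 0: differ → 533
bin=T17: qty=117 vs 0: differ → 117
bin=T31: qty=0 vs 0: equal → NULL
bin=T33: qty=7 vs 0: differ → 7
bin=T34: qty=37 vs 0: differ → 37
bin=T73: qty=628 vs 0: differ → 628
bin=T76: qty=0 vs 0: equal → NULL
bin=T85: qty=320 vs 0: differ → 320
bin=T90: qty=94 vs 0: differ → 94
bin=T92: qty=793 vs 0: differ → 793
bin=T95: qty=695 vs 0: differ → 695
bin=T97: qty=684 vs 0: differ → 684

533, 117, NULL, 7, 37, 628, NULL, 320, 94, 793, 695, 684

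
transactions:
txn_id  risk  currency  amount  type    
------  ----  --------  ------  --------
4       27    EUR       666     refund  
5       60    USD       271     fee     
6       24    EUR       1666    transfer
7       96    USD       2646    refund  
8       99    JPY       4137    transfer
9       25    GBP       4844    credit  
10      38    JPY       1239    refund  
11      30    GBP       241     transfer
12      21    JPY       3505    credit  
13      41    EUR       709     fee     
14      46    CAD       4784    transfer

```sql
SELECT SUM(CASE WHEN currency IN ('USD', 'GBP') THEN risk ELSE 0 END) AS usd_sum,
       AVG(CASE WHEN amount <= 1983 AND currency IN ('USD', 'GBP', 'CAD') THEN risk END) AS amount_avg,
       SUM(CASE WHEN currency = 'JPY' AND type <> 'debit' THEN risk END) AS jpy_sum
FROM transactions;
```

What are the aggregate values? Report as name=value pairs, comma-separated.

[usd_sum: currency IN ('USD', 'GBP')]
txn_id=4: ✗
txn_id=5: ✓ → 60
txn_id=6: ✗
txn_id=7: ✓ → 96
txn_id=8: ✗
txn_id=9: ✓ → 25
txn_id=10: ✗
txn_id=11: ✓ → 30
txn_id=12: ✗
txn_id=13: ✗
txn_id=14: ✗
usd_sum = 60 + 96 + 25 + 30 = 211
—
[amount_avg: amount <= 1983 AND currency IN ('USD', 'GBP', 'CAD')]
txn_id=4: ✗
txn_id=5: ✓ → 60
txn_id=6: ✗
txn_id=7: ✗
txn_id=8: ✗
txn_id=9: ✗
txn_id=10: ✗
txn_id=11: ✓ → 30
txn_id=12: ✗
txn_id=13: ✗
txn_id=14: ✗
amount_avg = (60 + 30) / 2 = 45
—
[jpy_sum: currency = 'JPY' AND type <> 'debit']
txn_id=4: ✗
txn_id=5: ✗
txn_id=6: ✗
txn_id=7: ✗
txn_id=8: ✓ → 99
txn_id=9: ✗
txn_id=10: ✓ → 38
txn_id=11: ✗
txn_id=12: ✓ → 21
txn_id=13: ✗
txn_id=14: ✗
jpy_sum = 99 + 38 + 21 = 158

usd_sum=211, amount_avg=45, jpy_sum=158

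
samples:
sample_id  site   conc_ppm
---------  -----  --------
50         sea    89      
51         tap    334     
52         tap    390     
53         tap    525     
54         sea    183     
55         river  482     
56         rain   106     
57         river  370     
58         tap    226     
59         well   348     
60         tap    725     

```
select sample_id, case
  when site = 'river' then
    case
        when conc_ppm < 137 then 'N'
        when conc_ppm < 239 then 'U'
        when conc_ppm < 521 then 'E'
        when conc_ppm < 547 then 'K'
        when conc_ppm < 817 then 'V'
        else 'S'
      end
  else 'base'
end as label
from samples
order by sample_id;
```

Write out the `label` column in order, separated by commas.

sample_id=50: site='sea' → outer ELSE → base
sample_id=51: site='tap' → outer ELSE → base
sample_id=52: site='tap' → outer ELSE → base
sample_id=53: site='tap' → outer ELSE → base
sample_id=54: site='sea' → outer ELSE → base
sample_id=55: site='river' → inner[conc_ppm < 521] → E
sample_id=56: site='rain' → outer ELSE → base
sample_id=57: site='river' → inner[conc_ppm < 521] → E
sample_id=58: site='tap' → outer ELSE → base
sample_id=59: site='well' → outer ELSE → base
sample_id=60: site='tap' → outer ELSE → base

base, base, base, base, base, E, base, E, base, base, base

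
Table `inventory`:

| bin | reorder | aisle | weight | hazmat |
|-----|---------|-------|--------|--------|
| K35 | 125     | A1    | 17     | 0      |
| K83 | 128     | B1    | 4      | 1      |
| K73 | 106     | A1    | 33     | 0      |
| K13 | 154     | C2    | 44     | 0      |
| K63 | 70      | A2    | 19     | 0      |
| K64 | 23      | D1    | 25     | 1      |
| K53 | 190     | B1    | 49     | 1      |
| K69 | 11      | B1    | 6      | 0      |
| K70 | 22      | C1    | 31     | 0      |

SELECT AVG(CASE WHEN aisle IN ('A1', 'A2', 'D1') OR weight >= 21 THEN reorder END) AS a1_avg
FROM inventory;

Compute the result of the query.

bin=K35: ✓ → 125
bin=K83: ✗
bin=K73: ✓ → 106
bin=K13: ✓ → 154
bin=K63: ✓ → 70
bin=K64: ✓ → 23
bin=K53: ✓ → 190
bin=K69: ✗
bin=K70: ✓ → 22
a1_avg = (125 + 106 + 154 + 70 + 23 + 190 + 22) / 7 = 98.5714285714

98.5714285714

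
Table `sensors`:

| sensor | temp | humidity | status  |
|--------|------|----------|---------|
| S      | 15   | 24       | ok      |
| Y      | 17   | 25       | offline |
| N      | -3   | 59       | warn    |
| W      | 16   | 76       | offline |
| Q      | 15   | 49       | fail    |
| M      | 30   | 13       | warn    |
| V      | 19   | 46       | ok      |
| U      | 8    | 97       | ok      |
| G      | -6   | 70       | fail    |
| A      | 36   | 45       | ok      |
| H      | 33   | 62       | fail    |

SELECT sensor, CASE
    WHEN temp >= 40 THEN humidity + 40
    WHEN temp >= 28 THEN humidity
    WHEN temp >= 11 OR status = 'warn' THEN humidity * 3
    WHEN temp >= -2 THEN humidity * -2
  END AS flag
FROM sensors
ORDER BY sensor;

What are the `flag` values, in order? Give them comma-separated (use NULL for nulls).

45, NULL, 62, 13, 177, 147, 72, -194, 138, 228, 75

sensor=A: temp >= 28 → 45
sensor=G: (no match → NULL) → NULL
sensor=H: temp >= 28 → 62
sensor=M: temp >= 28 → 13
sensor=N: temp >= 11 OR status = 'warn' → 177
sensor=Q: temp >= 11 OR status = 'warn' → 147
sensor=S: temp >= 11 OR status = 'warn' → 72
sensor=U: temp >= -2 → -194
sensor=V: temp >= 11 OR status = 'warn' → 138
sensor=W: temp >= 11 OR status = 'warn' → 228
sensor=Y: temp >= 11 OR status = 'warn' → 75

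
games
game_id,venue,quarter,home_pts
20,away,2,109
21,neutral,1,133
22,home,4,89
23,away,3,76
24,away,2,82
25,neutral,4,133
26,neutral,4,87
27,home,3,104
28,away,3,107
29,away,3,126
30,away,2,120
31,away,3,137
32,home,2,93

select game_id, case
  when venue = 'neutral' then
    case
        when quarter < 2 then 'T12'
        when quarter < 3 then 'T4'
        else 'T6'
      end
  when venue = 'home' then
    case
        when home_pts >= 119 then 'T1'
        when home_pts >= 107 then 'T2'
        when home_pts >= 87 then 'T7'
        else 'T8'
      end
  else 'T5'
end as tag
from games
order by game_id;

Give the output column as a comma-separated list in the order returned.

T5, T12, T7, T5, T5, T6, T6, T7, T5, T5, T5, T5, T7

game_id=20: venue='away' → outer ELSE → T5
game_id=21: venue='neutral' → inner[quarter < 2] → T12
game_id=22: venue='home' → inner[home_pts >= 87] → T7
game_id=23: venue='away' → outer ELSE → T5
game_id=24: venue='away' → outer ELSE → T5
game_id=25: venue='neutral' → inner[ELSE] → T6
game_id=26: venue='neutral' → inner[ELSE] → T6
game_id=27: venue='home' → inner[home_pts >= 87] → T7
game_id=28: venue='away' → outer ELSE → T5
game_id=29: venue='away' → outer ELSE → T5
game_id=30: venue='away' → outer ELSE → T5
game_id=31: venue='away' → outer ELSE → T5
game_id=32: venue='home' → inner[home_pts >= 87] → T7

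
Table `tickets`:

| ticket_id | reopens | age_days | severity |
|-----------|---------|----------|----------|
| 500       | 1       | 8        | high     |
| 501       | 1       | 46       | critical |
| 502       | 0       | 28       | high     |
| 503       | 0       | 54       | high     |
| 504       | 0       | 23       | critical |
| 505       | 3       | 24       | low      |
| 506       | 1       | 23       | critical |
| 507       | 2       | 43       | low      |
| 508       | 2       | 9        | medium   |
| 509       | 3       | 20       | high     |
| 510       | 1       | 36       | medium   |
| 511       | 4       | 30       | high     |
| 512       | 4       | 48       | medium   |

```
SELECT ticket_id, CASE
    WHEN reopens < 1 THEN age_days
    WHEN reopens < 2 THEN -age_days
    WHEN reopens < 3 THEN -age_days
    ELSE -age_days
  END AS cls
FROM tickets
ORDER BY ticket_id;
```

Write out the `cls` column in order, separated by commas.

-8, -46, 28, 54, 23, -24, -23, -43, -9, -20, -36, -30, -48

ticket_id=500: reopens < 2 → -8
ticket_id=501: reopens < 2 → -46
ticket_id=502: reopens < 1 → 28
ticket_id=503: reopens < 1 → 54
ticket_id=504: reopens < 1 → 23
ticket_id=505: ELSE → -24
ticket_id=506: reopens < 2 → -23
ticket_id=507: reopens < 3 → -43
ticket_id=508: reopens < 3 → -9
ticket_id=509: ELSE → -20
ticket_id=510: reopens < 2 → -36
ticket_id=511: ELSE → -30
ticket_id=512: ELSE → -48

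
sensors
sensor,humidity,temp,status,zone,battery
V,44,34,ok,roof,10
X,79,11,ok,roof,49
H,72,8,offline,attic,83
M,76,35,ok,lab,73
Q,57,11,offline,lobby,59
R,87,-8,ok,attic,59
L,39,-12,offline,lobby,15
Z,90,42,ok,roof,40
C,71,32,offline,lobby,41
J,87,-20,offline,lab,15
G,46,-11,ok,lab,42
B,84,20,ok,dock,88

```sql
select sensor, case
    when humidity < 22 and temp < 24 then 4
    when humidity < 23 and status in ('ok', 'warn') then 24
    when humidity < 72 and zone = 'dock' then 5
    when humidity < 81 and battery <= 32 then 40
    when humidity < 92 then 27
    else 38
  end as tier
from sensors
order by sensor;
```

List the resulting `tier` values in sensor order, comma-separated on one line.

27, 27, 27, 27, 27, 40, 27, 27, 27, 40, 27, 27

sensor=B: humidity < 92 → 27
sensor=C: humidity < 92 → 27
sensor=G: humidity < 92 → 27
sensor=H: humidity < 92 → 27
sensor=J: humidity < 92 → 27
sensor=L: humidity < 81 and battery <= 32 → 40
sensor=M: humidity < 92 → 27
sensor=Q: humidity < 92 → 27
sensor=R: humidity < 92 → 27
sensor=V: humidity < 81 and battery <= 32 → 40
sensor=X: humidity < 92 → 27
sensor=Z: humidity < 92 → 27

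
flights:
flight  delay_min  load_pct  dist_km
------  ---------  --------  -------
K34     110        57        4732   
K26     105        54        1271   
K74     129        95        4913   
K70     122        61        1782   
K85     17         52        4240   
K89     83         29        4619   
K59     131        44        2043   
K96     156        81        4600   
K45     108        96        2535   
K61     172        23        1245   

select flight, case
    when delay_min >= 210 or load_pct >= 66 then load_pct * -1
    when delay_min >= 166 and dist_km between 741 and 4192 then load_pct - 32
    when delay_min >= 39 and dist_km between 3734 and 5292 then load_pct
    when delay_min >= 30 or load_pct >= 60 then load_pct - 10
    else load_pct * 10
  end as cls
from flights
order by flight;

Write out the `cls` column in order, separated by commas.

flight=K26: delay_min >= 30 or load_pct >= 60 → 44
flight=K34: delay_min >= 39 and dist_km between 3734 and 5292 → 57
flight=K45: delay_min >= 210 or load_pct >= 66 → -96
flight=K59: delay_min >= 30 or load_pct >= 60 → 34
flight=K61: delay_min >= 166 and dist_km between 741 and 4192 → -9
flight=K70: delay_min >= 30 or load_pct >= 60 → 51
flight=K74: delay_min >= 210 or load_pct >= 66 → -95
flight=K85: ELSE → 520
flight=K89: delay_min >= 39 and dist_km between 3734 and 5292 → 29
flight=K96: delay_min >= 210 or load_pct >= 66 → -81

44, 57, -96, 34, -9, 51, -95, 520, 29, -81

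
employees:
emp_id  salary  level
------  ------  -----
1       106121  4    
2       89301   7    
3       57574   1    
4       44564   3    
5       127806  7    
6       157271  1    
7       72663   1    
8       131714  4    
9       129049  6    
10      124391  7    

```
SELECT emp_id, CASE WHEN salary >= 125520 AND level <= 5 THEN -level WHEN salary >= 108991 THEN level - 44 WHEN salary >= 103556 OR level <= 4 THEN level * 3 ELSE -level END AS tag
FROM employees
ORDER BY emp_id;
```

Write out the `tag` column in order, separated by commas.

emp_id=1: salary >= 103556 OR level <= 4 → 12
emp_id=2: ELSE → -7
emp_id=3: salary >= 103556 OR level <= 4 → 3
emp_id=4: salary >= 103556 OR level <= 4 → 9
emp_id=5: salary >= 108991 → -37
emp_id=6: salary >= 125520 AND level <= 5 → -1
emp_id=7: salary >= 103556 OR level <= 4 → 3
emp_id=8: salary >= 125520 AND level <= 5 → -4
emp_id=9: salary >= 108991 → -38
emp_id=10: salary >= 108991 → -37

12, -7, 3, 9, -37, -1, 3, -4, -38, -37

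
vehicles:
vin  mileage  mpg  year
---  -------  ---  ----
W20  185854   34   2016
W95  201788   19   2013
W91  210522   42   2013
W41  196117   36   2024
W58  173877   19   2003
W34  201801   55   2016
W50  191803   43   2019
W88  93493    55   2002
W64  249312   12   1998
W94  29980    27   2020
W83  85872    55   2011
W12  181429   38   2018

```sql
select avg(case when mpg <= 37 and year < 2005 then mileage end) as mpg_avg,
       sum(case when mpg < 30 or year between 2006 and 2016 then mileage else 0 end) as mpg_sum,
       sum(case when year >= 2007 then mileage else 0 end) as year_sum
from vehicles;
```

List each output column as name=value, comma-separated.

mpg_avg=211594.5, mpg_sum=1339006, year_sum=1485166

[mpg_avg: mpg <= 37 and year < 2005]
vin=W20: ✗
vin=W95: ✗
vin=W91: ✗
vin=W41: ✗
vin=W58: ✓ → 173877
vin=W34: ✗
vin=W50: ✗
vin=W88: ✗
vin=W64: ✓ → 249312
vin=W94: ✗
vin=W83: ✗
vin=W12: ✗
mpg_avg = (173877 + 249312) / 2 = 211594.5
—
[mpg_sum: mpg < 30 or year between 2006 and 2016]
vin=W20: ✓ → 185854
vin=W95: ✓ → 201788
vin=W91: ✓ → 210522
vin=W41: ✗
vin=W58: ✓ → 173877
vin=W34: ✓ → 201801
vin=W50: ✗
vin=W88: ✗
vin=W64: ✓ → 249312
vin=W94: ✓ → 29980
vin=W83: ✓ → 85872
vin=W12: ✗
mpg_sum = 185854 + 201788 + 210522 + 173877 + 201801 + 249312 + 29980 + 85872 = 1339006
—
[year_sum: year >= 2007]
vin=W20: ✓ → 185854
vin=W95: ✓ → 201788
vin=W91: ✓ → 210522
vin=W41: ✓ → 196117
vin=W58: ✗
vin=W34: ✓ → 201801
vin=W50: ✓ → 191803
vin=W88: ✗
vin=W64: ✗
vin=W94: ✓ → 29980
vin=W83: ✓ → 85872
vin=W12: ✓ → 181429
year_sum = 185854 + 201788 + 210522 + 196117 + 201801 + 191803 + 29980 + 85872 + 181429 = 1485166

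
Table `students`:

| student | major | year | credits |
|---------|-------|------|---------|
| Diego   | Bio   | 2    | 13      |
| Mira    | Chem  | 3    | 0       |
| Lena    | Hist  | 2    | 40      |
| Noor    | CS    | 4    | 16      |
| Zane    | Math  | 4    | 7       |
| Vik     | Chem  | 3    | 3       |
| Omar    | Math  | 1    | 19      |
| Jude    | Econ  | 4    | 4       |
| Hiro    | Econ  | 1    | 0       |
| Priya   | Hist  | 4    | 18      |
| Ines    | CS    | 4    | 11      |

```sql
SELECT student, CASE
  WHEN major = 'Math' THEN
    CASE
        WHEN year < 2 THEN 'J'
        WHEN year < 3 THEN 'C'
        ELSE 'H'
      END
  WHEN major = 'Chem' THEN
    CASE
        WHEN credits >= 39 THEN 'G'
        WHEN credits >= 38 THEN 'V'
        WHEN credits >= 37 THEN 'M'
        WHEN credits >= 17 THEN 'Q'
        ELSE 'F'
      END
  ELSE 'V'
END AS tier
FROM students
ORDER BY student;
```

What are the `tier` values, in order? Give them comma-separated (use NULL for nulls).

student=Diego: major='Bio' → outer ELSE → V
student=Hiro: major='Econ' → outer ELSE → V
student=Ines: major='CS' → outer ELSE → V
student=Jude: major='Econ' → outer ELSE → V
student=Lena: major='Hist' → outer ELSE → V
student=Mira: major='Chem' → inner[ELSE] → F
student=Noor: major='CS' → outer ELSE → V
student=Omar: major='Math' → inner[year < 2] → J
student=Priya: major='Hist' → outer ELSE → V
student=Vik: major='Chem' → inner[ELSE] → F
student=Zane: major='Math' → inner[ELSE] → H

V, V, V, V, V, F, V, J, V, F, H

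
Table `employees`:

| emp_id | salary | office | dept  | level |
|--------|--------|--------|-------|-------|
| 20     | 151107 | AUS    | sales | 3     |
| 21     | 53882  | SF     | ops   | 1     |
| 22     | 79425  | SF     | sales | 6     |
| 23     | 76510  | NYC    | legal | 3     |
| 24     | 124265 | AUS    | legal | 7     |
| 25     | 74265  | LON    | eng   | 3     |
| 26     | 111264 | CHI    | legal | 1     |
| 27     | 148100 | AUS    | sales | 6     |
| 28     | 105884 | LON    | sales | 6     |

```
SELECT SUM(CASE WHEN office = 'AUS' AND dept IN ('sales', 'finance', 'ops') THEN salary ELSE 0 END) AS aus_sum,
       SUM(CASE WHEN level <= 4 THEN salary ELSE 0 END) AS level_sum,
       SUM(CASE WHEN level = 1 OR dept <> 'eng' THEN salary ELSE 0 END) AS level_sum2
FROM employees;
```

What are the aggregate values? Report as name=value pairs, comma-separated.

[aus_sum: office = 'AUS' AND dept IN ('sales', 'finance', 'ops')]
emp_id=20: ✓ → 151107
emp_id=21: ✗
emp_id=22: ✗
emp_id=23: ✗
emp_id=24: ✗
emp_id=25: ✗
emp_id=26: ✗
emp_id=27: ✓ → 148100
emp_id=28: ✗
aus_sum = 151107 + 148100 = 299207
—
[level_sum: level <= 4]
emp_id=20: ✓ → 151107
emp_id=21: ✓ → 53882
emp_id=22: ✗
emp_id=23: ✓ → 76510
emp_id=24: ✗
emp_id=25: ✓ → 74265
emp_id=26: ✓ → 111264
emp_id=27: ✗
emp_id=28: ✗
level_sum = 151107 + 53882 + 76510 + 74265 + 111264 = 467028
—
[level_sum2: level = 1 OR dept <> 'eng']
emp_id=20: ✓ → 151107
emp_id=21: ✓ → 53882
emp_id=22: ✓ → 79425
emp_id=23: ✓ → 76510
emp_id=24: ✓ → 124265
emp_id=25: ✗
emp_id=26: ✓ → 111264
emp_id=27: ✓ → 148100
emp_id=28: ✓ → 105884
level_sum2 = 151107 + 53882 + 79425 + 76510 + 124265 + 111264 + 148100 + 105884 = 850437

aus_sum=299207, level_sum=467028, level_sum2=850437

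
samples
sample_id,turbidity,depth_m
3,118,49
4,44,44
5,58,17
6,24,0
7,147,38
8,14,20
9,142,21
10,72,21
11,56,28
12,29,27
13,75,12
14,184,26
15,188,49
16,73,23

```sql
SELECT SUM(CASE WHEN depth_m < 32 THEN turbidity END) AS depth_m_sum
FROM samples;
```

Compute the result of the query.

727

sample_id=3: ✗
sample_id=4: ✗
sample_id=5: ✓ → 58
sample_id=6: ✓ → 24
sample_id=7: ✗
sample_id=8: ✓ → 14
sample_id=9: ✓ → 142
sample_id=10: ✓ → 72
sample_id=11: ✓ → 56
sample_id=12: ✓ → 29
sample_id=13: ✓ → 75
sample_id=14: ✓ → 184
sample_id=15: ✗
sample_id=16: ✓ → 73
depth_m_sum = 58 + 24 + 14 + 142 + 72 + 56 + 29 + 75 + 184 + 73 = 727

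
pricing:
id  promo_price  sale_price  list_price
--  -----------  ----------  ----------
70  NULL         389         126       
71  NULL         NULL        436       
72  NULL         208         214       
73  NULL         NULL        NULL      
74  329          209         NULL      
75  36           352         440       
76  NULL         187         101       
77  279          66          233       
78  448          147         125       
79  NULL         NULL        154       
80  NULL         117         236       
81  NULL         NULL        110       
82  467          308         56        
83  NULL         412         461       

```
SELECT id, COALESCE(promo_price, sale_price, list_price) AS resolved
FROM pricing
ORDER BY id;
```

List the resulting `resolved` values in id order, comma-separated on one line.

389, 436, 208, NULL, 329, 36, 187, 279, 448, 154, 117, 110, 467, 412

id=70: promo_price=NULL, sale_price=389 → 389
id=71: promo_price=NULL, sale_price=NULL, list_price=436 → 436
id=72: promo_price=NULL, sale_price=208 → 208
id=73: promo_price=NULL, sale_price=NULL, list_price=NULL (all NULL) → NULL
id=74: promo_price=329 → 329
id=75: promo_price=36 → 36
id=76: promo_price=NULL, sale_price=187 → 187
id=77: promo_price=279 → 279
id=78: promo_price=448 → 448
id=79: promo_price=NULL, sale_price=NULL, list_price=154 → 154
id=80: promo_price=NULL, sale_price=117 → 117
id=81: promo_price=NULL, sale_price=NULL, list_price=110 → 110
id=82: promo_price=467 → 467
id=83: promo_price=NULL, sale_price=412 → 412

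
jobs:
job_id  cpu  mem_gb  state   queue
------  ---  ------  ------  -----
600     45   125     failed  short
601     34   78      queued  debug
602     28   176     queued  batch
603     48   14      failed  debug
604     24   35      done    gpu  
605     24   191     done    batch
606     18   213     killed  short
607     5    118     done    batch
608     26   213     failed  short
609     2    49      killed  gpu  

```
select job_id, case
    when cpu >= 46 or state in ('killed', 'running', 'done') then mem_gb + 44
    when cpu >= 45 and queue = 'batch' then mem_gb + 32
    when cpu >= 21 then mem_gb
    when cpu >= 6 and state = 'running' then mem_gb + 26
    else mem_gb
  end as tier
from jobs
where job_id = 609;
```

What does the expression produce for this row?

93

job_id = 609: cpu=2, mem_gb=49, state=killed, queue=gpu.
cpu >= 46 or state in ('killed', 'running', 'done') → true → 93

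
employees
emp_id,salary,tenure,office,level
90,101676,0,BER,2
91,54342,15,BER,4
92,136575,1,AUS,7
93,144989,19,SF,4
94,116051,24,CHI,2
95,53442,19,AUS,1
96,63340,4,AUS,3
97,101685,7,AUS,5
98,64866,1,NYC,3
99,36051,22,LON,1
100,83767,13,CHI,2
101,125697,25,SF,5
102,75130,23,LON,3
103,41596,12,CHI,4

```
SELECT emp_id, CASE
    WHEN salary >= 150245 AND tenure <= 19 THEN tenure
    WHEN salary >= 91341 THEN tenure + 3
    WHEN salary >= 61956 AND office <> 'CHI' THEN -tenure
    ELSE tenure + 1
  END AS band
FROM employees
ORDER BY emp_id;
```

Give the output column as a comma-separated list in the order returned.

3, 16, 4, 22, 27, 20, -4, 10, -1, 23, 14, 28, -23, 13

emp_id=90: salary >= 91341 → 3
emp_id=91: ELSE → 16
emp_id=92: salary >= 91341 → 4
emp_id=93: salary >= 91341 → 22
emp_id=94: salary >= 91341 → 27
emp_id=95: ELSE → 20
emp_id=96: salary >= 61956 AND office <> 'CHI' → -4
emp_id=97: salary >= 91341 → 10
emp_id=98: salary >= 61956 AND office <> 'CHI' → -1
emp_id=99: ELSE → 23
emp_id=100: ELSE → 14
emp_id=101: salary >= 91341 → 28
emp_id=102: salary >= 61956 AND office <> 'CHI' → -23
emp_id=103: ELSE → 13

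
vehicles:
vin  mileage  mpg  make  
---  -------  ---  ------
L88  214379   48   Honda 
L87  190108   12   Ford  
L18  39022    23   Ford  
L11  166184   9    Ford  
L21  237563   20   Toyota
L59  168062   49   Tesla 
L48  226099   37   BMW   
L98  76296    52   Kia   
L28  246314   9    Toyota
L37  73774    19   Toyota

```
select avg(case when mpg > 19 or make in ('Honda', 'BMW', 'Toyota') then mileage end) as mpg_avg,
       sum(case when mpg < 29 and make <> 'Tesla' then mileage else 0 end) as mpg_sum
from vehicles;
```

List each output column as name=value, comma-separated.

mpg_avg=160188.625, mpg_sum=952965

[mpg_avg: mpg > 19 or make in ('Honda', 'BMW', 'Toyota')]
vin=L88: ✓ → 214379
vin=L87: ✗
vin=L18: ✓ → 39022
vin=L11: ✗
vin=L21: ✓ → 237563
vin=L59: ✓ → 168062
vin=L48: ✓ → 226099
vin=L98: ✓ → 76296
vin=L28: ✓ → 246314
vin=L37: ✓ → 73774
mpg_avg = (214379 + 39022 + 237563 + 168062 + 226099 + 76296 + 246314 + 73774) / 8 = 160188.625
—
[mpg_sum: mpg < 29 and make <> 'Tesla']
vin=L88: ✗
vin=L87: ✓ → 190108
vin=L18: ✓ → 39022
vin=L11: ✓ → 166184
vin=L21: ✓ → 237563
vin=L59: ✗
vin=L48: ✗
vin=L98: ✗
vin=L28: ✓ → 246314
vin=L37: ✓ → 73774
mpg_sum = 190108 + 39022 + 166184 + 237563 + 246314 + 73774 = 952965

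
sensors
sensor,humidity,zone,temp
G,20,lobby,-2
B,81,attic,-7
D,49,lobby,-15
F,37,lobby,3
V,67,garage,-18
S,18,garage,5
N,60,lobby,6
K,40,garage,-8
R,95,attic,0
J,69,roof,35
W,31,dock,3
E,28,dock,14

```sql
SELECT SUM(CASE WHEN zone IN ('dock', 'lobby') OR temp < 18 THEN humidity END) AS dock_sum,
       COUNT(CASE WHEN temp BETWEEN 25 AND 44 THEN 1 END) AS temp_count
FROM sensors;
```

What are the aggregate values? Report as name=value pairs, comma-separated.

[dock_sum: zone IN ('dock', 'lobby') OR temp < 18]
sensor=G: ✓ → 20
sensor=B: ✓ → 81
sensor=D: ✓ → 49
sensor=F: ✓ → 37
sensor=V: ✓ → 67
sensor=S: ✓ → 18
sensor=N: ✓ → 60
sensor=K: ✓ → 40
sensor=R: ✓ → 95
sensor=J: ✗
sensor=W: ✓ → 31
sensor=E: ✓ → 28
dock_sum = 20 + 81 + 49 + 37 + 67 + 18 + 60 + 40 + 95 + 31 + 28 = 526
—
[temp_count: temp BETWEEN 25 AND 44]
sensor=G: ✗
sensor=B: ✗
sensor=D: ✗
sensor=F: ✗
sensor=V: ✗
sensor=S: ✗
sensor=N: ✗
sensor=K: ✗
sensor=R: ✗
sensor=J: ✓ → 1
sensor=W: ✗
sensor=E: ✗
temp_count = COUNT(1) = 1

dock_sum=526, temp_count=1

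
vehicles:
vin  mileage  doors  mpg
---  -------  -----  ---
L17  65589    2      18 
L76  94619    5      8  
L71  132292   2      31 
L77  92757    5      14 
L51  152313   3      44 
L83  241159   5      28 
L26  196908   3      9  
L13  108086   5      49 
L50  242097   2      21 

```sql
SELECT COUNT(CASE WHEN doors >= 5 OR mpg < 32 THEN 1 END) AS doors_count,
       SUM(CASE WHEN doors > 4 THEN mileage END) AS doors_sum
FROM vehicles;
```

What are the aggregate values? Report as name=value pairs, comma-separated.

doors_count=8, doors_sum=536621

[doors_count: doors >= 5 OR mpg < 32]
vin=L17: ✓ → 1
vin=L76: ✓ → 1
vin=L71: ✓ → 1
vin=L77: ✓ → 1
vin=L51: ✗
vin=L83: ✓ → 1
vin=L26: ✓ → 1
vin=L13: ✓ → 1
vin=L50: ✓ → 1
doors_count = COUNT(1, 1, 1, 1, 1, 1, 1, 1) = 8
—
[doors_sum: doors > 4]
vin=L17: ✗
vin=L76: ✓ → 94619
vin=L71: ✗
vin=L77: ✓ → 92757
vin=L51: ✗
vin=L83: ✓ → 241159
vin=L26: ✗
vin=L13: ✓ → 108086
vin=L50: ✗
doors_sum = 94619 + 92757 + 241159 + 108086 = 536621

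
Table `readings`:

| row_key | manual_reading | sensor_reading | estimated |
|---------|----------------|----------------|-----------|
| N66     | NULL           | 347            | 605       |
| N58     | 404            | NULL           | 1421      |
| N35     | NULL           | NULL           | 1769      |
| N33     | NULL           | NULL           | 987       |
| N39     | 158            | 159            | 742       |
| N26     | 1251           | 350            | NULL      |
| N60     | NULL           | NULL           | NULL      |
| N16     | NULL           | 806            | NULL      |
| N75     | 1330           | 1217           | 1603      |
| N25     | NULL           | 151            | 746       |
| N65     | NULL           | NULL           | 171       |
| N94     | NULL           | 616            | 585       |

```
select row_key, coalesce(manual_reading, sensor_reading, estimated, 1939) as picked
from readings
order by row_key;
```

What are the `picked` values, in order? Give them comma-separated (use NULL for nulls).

806, 151, 1251, 987, 1769, 158, 404, 1939, 171, 347, 1330, 616

row_key=N16: manual_reading=NULL, sensor_reading=806 → 806
row_key=N25: manual_reading=NULL, sensor_reading=151 → 151
row_key=N26: manual_reading=1251 → 1251
row_key=N33: manual_reading=NULL, sensor_reading=NULL, estimated=987 → 987
row_key=N35: manual_reading=NULL, sensor_reading=NULL, estimated=1769 → 1769
row_key=N39: manual_reading=158 → 158
row_key=N58: manual_reading=404 → 404
row_key=N60: manual_reading=NULL, sensor_reading=NULL, estimated=NULL, → literal 1939 → 1939
row_key=N65: manual_reading=NULL, sensor_reading=NULL, estimated=171 → 171
row_key=N66: manual_reading=NULL, sensor_reading=347 → 347
row_key=N75: manual_reading=1330 → 1330
row_key=N94: manual_reading=NULL, sensor_reading=616 → 616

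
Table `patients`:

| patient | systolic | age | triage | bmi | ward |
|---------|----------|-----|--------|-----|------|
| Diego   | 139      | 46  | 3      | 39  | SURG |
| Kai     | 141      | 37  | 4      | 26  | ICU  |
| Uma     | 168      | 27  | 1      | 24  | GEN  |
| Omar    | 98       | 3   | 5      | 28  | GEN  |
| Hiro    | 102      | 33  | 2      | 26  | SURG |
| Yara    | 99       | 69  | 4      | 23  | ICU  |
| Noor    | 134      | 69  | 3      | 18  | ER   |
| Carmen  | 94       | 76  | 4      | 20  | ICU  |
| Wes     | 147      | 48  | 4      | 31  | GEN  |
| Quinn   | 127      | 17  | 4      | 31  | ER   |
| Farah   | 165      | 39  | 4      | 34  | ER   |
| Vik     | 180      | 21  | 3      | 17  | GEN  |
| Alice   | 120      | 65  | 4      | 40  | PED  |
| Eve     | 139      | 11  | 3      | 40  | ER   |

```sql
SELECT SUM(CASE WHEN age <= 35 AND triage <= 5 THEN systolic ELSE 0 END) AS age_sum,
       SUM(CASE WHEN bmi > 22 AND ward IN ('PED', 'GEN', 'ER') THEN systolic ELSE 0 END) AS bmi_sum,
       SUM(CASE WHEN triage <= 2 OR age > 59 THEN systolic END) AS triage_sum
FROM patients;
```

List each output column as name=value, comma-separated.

age_sum=814, bmi_sum=964, triage_sum=717

[age_sum: age <= 35 AND triage <= 5]
patient=Diego: ✗
patient=Kai: ✗
patient=Uma: ✓ → 168
patient=Omar: ✓ → 98
patient=Hiro: ✓ → 102
patient=Yara: ✗
patient=Noor: ✗
patient=Carmen: ✗
patient=Wes: ✗
patient=Quinn: ✓ → 127
patient=Farah: ✗
patient=Vik: ✓ → 180
patient=Alice: ✗
patient=Eve: ✓ → 139
age_sum = 168 + 98 + 102 + 127 + 180 + 139 = 814
—
[bmi_sum: bmi > 22 AND ward IN ('PED', 'GEN', 'ER')]
patient=Diego: ✗
patient=Kai: ✗
patient=Uma: ✓ → 168
patient=Omar: ✓ → 98
patient=Hiro: ✗
patient=Yara: ✗
patient=Noor: ✗
patient=Carmen: ✗
patient=Wes: ✓ → 147
patient=Quinn: ✓ → 127
patient=Farah: ✓ → 165
patient=Vik: ✗
patient=Alice: ✓ → 120
patient=Eve: ✓ → 139
bmi_sum = 168 + 98 + 147 + 127 + 165 + 120 + 139 = 964
—
[triage_sum: triage <= 2 OR age > 59]
patient=Diego: ✗
patient=Kai: ✗
patient=Uma: ✓ → 168
patient=Omar: ✗
patient=Hiro: ✓ → 102
patient=Yara: ✓ → 99
patient=Noor: ✓ → 134
patient=Carmen: ✓ → 94
patient=Wes: ✗
patient=Quinn: ✗
patient=Farah: ✗
patient=Vik: ✗
patient=Alice: ✓ → 120
patient=Eve: ✗
triage_sum = 168 + 102 + 99 + 134 + 94 + 120 = 717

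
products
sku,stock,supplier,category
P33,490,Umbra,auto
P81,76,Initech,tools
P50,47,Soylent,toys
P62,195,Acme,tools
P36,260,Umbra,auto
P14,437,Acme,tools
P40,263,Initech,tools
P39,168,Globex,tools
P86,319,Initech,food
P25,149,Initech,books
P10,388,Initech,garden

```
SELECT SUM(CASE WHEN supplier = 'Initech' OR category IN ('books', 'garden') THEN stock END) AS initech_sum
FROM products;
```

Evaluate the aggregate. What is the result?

1195

sku=P33: ✗
sku=P81: ✓ → 76
sku=P50: ✗
sku=P62: ✗
sku=P36: ✗
sku=P14: ✗
sku=P40: ✓ → 263
sku=P39: ✗
sku=P86: ✓ → 319
sku=P25: ✓ → 149
sku=P10: ✓ → 388
initech_sum = 76 + 263 + 319 + 149 + 388 = 1195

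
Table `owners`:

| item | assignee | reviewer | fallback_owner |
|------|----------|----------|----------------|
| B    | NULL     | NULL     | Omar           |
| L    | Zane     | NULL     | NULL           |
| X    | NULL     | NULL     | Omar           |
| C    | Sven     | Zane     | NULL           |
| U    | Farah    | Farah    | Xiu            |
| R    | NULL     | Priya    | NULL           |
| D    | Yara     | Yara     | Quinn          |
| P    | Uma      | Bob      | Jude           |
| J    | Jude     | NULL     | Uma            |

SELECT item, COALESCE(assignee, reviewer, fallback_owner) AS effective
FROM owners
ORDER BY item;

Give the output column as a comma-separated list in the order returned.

item=B: assignee=NULL, reviewer=NULL, fallback_owner=Omar → Omar
item=C: assignee=Sven → Sven
item=D: assignee=Yara → Yara
item=J: assignee=Jude → Jude
item=L: assignee=Zane → Zane
item=P: assignee=Uma → Uma
item=R: assignee=NULL, reviewer=Priya → Priya
item=U: assignee=Farah → Farah
item=X: assignee=NULL, reviewer=NULL, fallback_owner=Omar → Omar

Omar, Sven, Yara, Jude, Zane, Uma, Priya, Farah, Omar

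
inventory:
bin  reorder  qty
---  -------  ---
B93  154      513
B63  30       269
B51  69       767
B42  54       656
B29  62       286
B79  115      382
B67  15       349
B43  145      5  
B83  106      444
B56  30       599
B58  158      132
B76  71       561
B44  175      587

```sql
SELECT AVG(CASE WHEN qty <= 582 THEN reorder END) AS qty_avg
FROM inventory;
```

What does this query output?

bin=B93: ✓ → 154
bin=B63: ✓ → 30
bin=B51: ✗
bin=B42: ✗
bin=B29: ✓ → 62
bin=B79: ✓ → 115
bin=B67: ✓ → 15
bin=B43: ✓ → 145
bin=B83: ✓ → 106
bin=B56: ✗
bin=B58: ✓ → 158
bin=B76: ✓ → 71
bin=B44: ✗
qty_avg = (154 + 30 + 62 + 115 + 15 + 145 + 106 + 158 + 71) / 9 = 95.1111111111

95.1111111111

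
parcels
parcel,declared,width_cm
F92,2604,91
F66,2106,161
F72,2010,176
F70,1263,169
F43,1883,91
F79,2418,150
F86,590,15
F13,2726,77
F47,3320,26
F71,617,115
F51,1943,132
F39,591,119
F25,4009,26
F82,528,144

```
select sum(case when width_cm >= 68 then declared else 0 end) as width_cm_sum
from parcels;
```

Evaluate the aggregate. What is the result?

18689

parcel=F92: ✓ → 2604
parcel=F66: ✓ → 2106
parcel=F72: ✓ → 2010
parcel=F70: ✓ → 1263
parcel=F43: ✓ → 1883
parcel=F79: ✓ → 2418
parcel=F86: ✗
parcel=F13: ✓ → 2726
parcel=F47: ✗
parcel=F71: ✓ → 617
parcel=F51: ✓ → 1943
parcel=F39: ✓ → 591
parcel=F25: ✗
parcel=F82: ✓ → 528
width_cm_sum = 2604 + 2106 + 2010 + 1263 + 1883 + 2418 + 2726 + 617 + 1943 + 591 + 528 = 18689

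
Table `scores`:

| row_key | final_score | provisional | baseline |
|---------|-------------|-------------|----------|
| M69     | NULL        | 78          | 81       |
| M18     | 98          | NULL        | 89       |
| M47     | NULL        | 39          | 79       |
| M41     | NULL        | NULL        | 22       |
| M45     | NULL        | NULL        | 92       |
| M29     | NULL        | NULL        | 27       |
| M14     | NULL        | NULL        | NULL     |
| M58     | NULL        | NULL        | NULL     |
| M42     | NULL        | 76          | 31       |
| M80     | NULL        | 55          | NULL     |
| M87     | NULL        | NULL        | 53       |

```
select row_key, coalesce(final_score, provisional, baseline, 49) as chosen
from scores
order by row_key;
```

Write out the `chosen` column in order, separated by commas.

row_key=M14: final_score=NULL, provisional=NULL, baseline=NULL, → literal 49 → 49
row_key=M18: final_score=98 → 98
row_key=M29: final_score=NULL, provisional=NULL, baseline=27 → 27
row_key=M41: final_score=NULL, provisional=NULL, baseline=22 → 22
row_key=M42: final_score=NULL, provisional=76 → 76
row_key=M45: final_score=NULL, provisional=NULL, baseline=92 → 92
row_key=M47: final_score=NULL, provisional=39 → 39
row_key=M58: final_score=NULL, provisional=NULL, baseline=NULL, → literal 49 → 49
row_key=M69: final_score=NULL, provisional=78 → 78
row_key=M80: final_score=NULL, provisional=55 → 55
row_key=M87: final_score=NULL, provisional=NULL, baseline=53 → 53

49, 98, 27, 22, 76, 92, 39, 49, 78, 55, 53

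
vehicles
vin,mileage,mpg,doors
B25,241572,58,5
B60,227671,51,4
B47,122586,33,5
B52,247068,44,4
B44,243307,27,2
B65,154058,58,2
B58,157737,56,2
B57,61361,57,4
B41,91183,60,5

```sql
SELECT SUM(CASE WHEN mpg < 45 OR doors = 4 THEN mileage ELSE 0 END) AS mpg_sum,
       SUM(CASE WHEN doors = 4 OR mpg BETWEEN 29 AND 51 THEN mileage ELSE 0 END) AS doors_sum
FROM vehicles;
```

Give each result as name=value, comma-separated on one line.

[mpg_sum: mpg < 45 OR doors = 4]
vin=B25: ✗
vin=B60: ✓ → 227671
vin=B47: ✓ → 122586
vin=B52: ✓ → 247068
vin=B44: ✓ → 243307
vin=B65: ✗
vin=B58: ✗
vin=B57: ✓ → 61361
vin=B41: ✗
mpg_sum = 227671 + 122586 + 247068 + 243307 + 61361 = 901993
—
[doors_sum: doors = 4 OR mpg BETWEEN 29 AND 51]
vin=B25: ✗
vin=B60: ✓ → 227671
vin=B47: ✓ → 122586
vin=B52: ✓ → 247068
vin=B44: ✗
vin=B65: ✗
vin=B58: ✗
vin=B57: ✓ → 61361
vin=B41: ✗
doors_sum = 227671 + 122586 + 247068 + 61361 = 658686

mpg_sum=901993, doors_sum=658686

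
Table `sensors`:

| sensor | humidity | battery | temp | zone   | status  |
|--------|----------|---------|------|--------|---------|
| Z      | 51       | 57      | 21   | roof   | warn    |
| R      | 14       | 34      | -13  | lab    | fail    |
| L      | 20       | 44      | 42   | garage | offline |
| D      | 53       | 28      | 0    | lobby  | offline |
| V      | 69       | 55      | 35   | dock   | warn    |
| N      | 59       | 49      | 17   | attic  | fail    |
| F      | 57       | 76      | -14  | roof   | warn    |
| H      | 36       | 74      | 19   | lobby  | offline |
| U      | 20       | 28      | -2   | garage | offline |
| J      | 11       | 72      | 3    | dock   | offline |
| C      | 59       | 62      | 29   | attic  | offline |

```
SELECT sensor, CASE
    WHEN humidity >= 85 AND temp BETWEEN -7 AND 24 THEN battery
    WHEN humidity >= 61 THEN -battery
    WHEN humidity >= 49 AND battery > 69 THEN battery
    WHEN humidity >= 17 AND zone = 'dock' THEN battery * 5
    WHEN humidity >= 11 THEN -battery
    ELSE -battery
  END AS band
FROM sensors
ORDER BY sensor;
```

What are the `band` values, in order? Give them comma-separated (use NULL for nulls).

sensor=C: humidity >= 11 → -62
sensor=D: humidity >= 11 → -28
sensor=F: humidity >= 49 AND battery > 69 → 76
sensor=H: humidity >= 11 → -74
sensor=J: humidity >= 11 → -72
sensor=L: humidity >= 11 → -44
sensor=N: humidity >= 11 → -49
sensor=R: humidity >= 11 → -34
sensor=U: humidity >= 11 → -28
sensor=V: humidity >= 61 → -55
sensor=Z: humidity >= 11 → -57

-62, -28, 76, -74, -72, -44, -49, -34, -28, -55, -57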